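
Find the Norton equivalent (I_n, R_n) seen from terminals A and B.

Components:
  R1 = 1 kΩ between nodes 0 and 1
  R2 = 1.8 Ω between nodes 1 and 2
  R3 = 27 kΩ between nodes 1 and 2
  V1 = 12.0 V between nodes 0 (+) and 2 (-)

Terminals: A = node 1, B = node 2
Find the Thévenin equivalent first; then I_n = V_th/R_th and R_n = R_th.
Step 1 — V_th is the open-circuit voltage V_A - V_B (nothing connected across the terminals).
Nodal analysis, taking node 2 as the 0 V reference.
Source V1 fixes V_0 = 12 V.
KCL at each unknown node (sum of currents leaving = 0; resistances in Ω):
  Node 1: (V_1 - 12)/1000 + (V_1 - 0)/1.8 + (V_1 - 0)/27000 = 0
Collecting terms: 0.5566 × V_1 = 0.012  =>  V_1 = 0.02156 V
V_th = V_1 - V_2 = 0.02156 - 0 = 0.02156 V
Step 2 — R_th: zero the source — replace V1 by a short circuit (node 2 merges into node 0) — and find the resistance seen between A (node 1) and B (node 0).
Reduce the network between node 1 (A) and node 0 (B) by series/parallel combination:
  Rp1 = R1 ‖ R2 ‖ R3 (parallel, all between nodes 0 and 1) = 1/(1/1000 + 1/1.8 + 1/27000) = 1.797 Ω
R_th = 1.797 Ω
I_n = V_th/R_th = 0.02156/1.797 = 0.012 A, and R_n = R_th = 1.797 Ω

Final answer: I_n = 0.012 A, R_n = 1.797 Ω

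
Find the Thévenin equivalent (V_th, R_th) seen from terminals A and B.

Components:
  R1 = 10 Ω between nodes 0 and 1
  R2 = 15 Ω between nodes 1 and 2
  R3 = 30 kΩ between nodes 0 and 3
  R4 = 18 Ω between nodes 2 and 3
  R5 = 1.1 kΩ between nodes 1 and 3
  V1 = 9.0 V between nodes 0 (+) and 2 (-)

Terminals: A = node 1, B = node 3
Step 1 — V_th is the open-circuit voltage V_A - V_B (nothing connected across the terminals).
Nodal analysis, taking node 2 as the 0 V reference.
Source V1 fixes V_0 = 9 V.
KCL at each unknown node (sum of currents leaving = 0; resistances in Ω):
  Node 1: (V_1 - 9)/10 + (V_1 - 0)/15 + (V_1 - V_3)/1100 = 0
  Node 3: (V_3 - 9)/30000 + (V_3 - 0)/18 + (V_3 - V_1)/1100 = 0
Collecting terms (coefficients in siemens):
  0.1676·V_1 - 0.0009091·V_3 = 0.9
  0.0565·V_3 - 0.0009091·V_1 = 0.0003
Determinant D = (0.1676)(0.0565) - (-0.0009091)(-0.0009091) = 0.009467
V_1 = [(0.9)(0.0565) - (-0.0009091)(0.0003)]/D = 5.371 V
V_3 = [(0.1676)(0.0003) - (0.9)(-0.0009091)]/D = 0.09174 V
V_th = V_1 - V_3 = 5.371 - 0.09174 = 5.279 V
Step 2 — R_th: zero the source — replace V1 by a short circuit (node 2 merges into node 0) — and find the resistance seen between A (node 1) and B (node 3).
Reduce the network between node 1 (A) and node 3 (B) by series/parallel combination:
  Rp1 = R1 ‖ R2 (parallel, both between nodes 0 and 1) = 1/(1/10 + 1/15) = 6 Ω
  Rp2 = R3 ‖ R4 (parallel, both between nodes 0 and 3) = 1/(1/30000 + 1/18) = 17.99 Ω
  Rs1 = Rp1 + Rp2 (series, joined only at node 0) = 6 + 17.99 = 23.99 Ω
  Rp3 = R5 ‖ Rs1 (parallel, both between nodes 1 and 3) = 1/(1/1100 + 1/23.99) = 23.48 Ω
R_th = 23.48 Ω

Final answer: V_th = 5.279 V, R_th = 23.48 Ω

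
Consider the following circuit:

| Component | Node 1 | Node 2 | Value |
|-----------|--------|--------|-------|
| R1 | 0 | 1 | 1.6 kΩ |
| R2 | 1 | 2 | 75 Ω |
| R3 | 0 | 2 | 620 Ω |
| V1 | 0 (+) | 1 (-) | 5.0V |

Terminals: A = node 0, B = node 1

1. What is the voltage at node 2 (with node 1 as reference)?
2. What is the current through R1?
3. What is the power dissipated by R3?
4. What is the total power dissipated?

Nodal analysis, taking node 1 as the 0 V reference.
Source V1 fixes V_0 = 5 V.
KCL at each unknown node (sum of currents leaving = 0; resistances in Ω):
  Node 2: (V_2 - 0)/75 + (V_2 - 5)/620 = 0
Collecting terms: 0.01495 × V_2 = 0.008065  =>  V_2 = 0.5396 V
Part 1:
  Read off the nodal solution: V_2 = 0.5396 V
Part 2:
  I_R1 = (V_0 - V_1)/R1 = (5 - 0)/1600 = 0.003125 A
  Magnitude: I_R1 = 0.003125 A
Part 3:
  I_R3 = (V_0 - V_2)/R3 = (5 - 0.5396)/620 = 0.007194 A
  P_R3 = I_R3² × R3 = (0.007194)² × 620 = 0.03209 W
Part 4:
  Power in each resistor, P = (ΔV)²/R:
    P_R1 = (5 - 0)²/1600 = 0.01562 W
    P_R2 = (0 - 0.5396)²/75 = 0.003882 W
    P_R3 = (5 - 0.5396)²/620 = 0.03209 W
  P_total = P_R1 + P_R2 + P_R3 = 0.0516 W

Final answers:
1. V_2 = 0.5396 V
2. I_R1 = 0.003125 A
3. P_R3 = 0.03209 W
4. P_total = 0.0516 W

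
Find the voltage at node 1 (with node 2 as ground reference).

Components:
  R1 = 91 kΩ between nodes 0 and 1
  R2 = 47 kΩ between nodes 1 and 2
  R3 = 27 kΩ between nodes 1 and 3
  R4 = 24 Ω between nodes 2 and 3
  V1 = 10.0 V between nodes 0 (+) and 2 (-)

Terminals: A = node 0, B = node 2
Nodal analysis, taking node 2 as the 0 V reference.
Source V1 fixes V_0 = 10 V.
KCL at each unknown node (sum of currents leaving = 0; resistances in Ω):
  Node 1: (V_1 - 10)/91000 + (V_1 - 0)/47000 + (V_1 - V_3)/27000 = 0
  Node 3: (V_3 - V_1)/27000 + (V_3 - 0)/24 = 0
Collecting terms (coefficients in siemens):
  0.0000693·V_1 - 0.00003704·V_3 = 0.0001099
  0.0417·V_3 - 0.00003704·V_1 = 0
Determinant D = (0.0000693)(0.0417) - (-0.00003704)(-0.00003704) = 0.000002889
V_1 = [(0.0001099)(0.0417) - (-0.00003704)(0)]/D = 1.586 V
V_3 = [(0.0000693)(0) - (0.0001099)(-0.00003704)]/D = 0.001409 V
The requested potential is V_1 = 1.586 V.

Final answer: V_1 = 1.586 V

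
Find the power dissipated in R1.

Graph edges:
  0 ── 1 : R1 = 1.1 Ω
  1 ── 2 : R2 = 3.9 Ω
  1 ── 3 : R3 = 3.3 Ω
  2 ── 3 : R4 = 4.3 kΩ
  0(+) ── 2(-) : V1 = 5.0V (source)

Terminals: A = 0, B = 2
Nodal analysis, taking node 2 as the 0 V reference.
Source V1 fixes V_0 = 5 V.
KCL at each unknown node (sum of currents leaving = 0; resistances in Ω):
  Node 1: (V_1 - 5)/1.1 + (V_1 - 0)/3.9 + (V_1 - V_3)/3.3 = 0
  Node 3: (V_3 - V_1)/3.3 + (V_3 - 0)/4300 = 0
Collecting terms (coefficients in siemens):
  1.469·V_1 - 0.303·V_3 = 4.545
  0.3033·V_3 - 0.303·V_1 = 0
Determinant D = (1.469)(0.3033) - (-0.303)(-0.303) = 0.3535
V_1 = [(4.545)(0.3033) - (-0.303)(0)]/D = 3.899 V
V_3 = [(1.469)(0) - (4.545)(-0.303)]/D = 3.896 V
I_R1 = (V_0 - V_1)/R1 = (5 - 3.899)/1.1 = 1.001 A
P_R1 = I_R1² × R1 = (1.001)² × 1.1 = 1.102 W

Final answer: 1.102 W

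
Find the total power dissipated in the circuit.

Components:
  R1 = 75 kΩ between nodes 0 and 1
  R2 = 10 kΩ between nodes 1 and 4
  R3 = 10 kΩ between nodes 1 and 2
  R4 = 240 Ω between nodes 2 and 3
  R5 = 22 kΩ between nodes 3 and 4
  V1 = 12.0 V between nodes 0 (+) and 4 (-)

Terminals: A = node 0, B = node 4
Nodal analysis, taking node 4 as the 0 V reference.
Source V1 fixes V_0 = 12 V.
KCL at each unknown node (sum of currents leaving = 0; resistances in Ω):
  Node 1: (V_1 - 12)/75000 + (V_1 - 0)/10000 + (V_1 - V_2)/10000 = 0
  Node 2: (V_2 - V_1)/10000 + (V_2 - V_3)/240 = 0
  Node 3: (V_3 - V_2)/240 + (V_3 - 0)/22000 = 0
Collecting terms (coefficients in siemens):
  0.0002133·V_1 - 0.0001·V_2 = 0.00016
  0.004267·V_2 - 0.0001·V_1 - 0.004167·V_3 = 0
  0.004212·V_3 - 0.004167·V_2 = 0
Solving these 3 simultaneous equations (Gaussian elimination) gives:
  V_1 = 1.108 V, V_2 = 0.7646 V, V_3 = 0.7564 V
Power in each resistor, P = (ΔV)²/R:
  P_R1 = (12 - 1.108)²/75000 = 0.001582 W
  P_R2 = (1.108 - 0)²/10000 = 0.0001229 W
  P_R3 = (1.108 - 0.7646)²/10000 = 0.00001182 W
  P_R4 = (0.7646 - 0.7564)²/240 = 0.0000002837 W
  P_R5 = (0.7564 - 0)²/22000 = 0.000026 W
P_total = P_R1 + P_R2 + P_R3 + P_R4 + P_R5 = 0.001743 W

Final answer: 0.001743 W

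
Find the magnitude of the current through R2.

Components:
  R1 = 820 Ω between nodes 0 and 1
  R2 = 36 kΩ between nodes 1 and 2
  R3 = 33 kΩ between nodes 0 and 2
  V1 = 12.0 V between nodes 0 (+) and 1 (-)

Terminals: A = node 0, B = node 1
Nodal analysis, taking node 1 as the 0 V reference.
Source V1 fixes V_0 = 12 V.
KCL at each unknown node (sum of currents leaving = 0; resistances in Ω):
  Node 2: (V_2 - 0)/36000 + (V_2 - 12)/33000 = 0
Collecting terms: 0.00005808 × V_2 = 0.0003636  =>  V_2 = 6.261 V
I_R2 = (V_1 - V_2)/R2 = (0 - 6.261)/36000 = -0.0001739 A
|I_R2| = 0.0001739 A

Final answer: |I_R2| = 0.0001739 A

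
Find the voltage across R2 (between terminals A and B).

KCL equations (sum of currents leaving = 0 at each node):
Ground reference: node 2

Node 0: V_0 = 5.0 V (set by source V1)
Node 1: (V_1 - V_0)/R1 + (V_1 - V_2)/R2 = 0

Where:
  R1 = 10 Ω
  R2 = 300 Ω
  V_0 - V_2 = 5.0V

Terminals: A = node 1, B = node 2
R1 and R2 are in series across V1 (node 0 → node 1 → node 2), and the output A–B is taken across R2, so this is a voltage divider.
Series current: I = V1/(R1 + R2) = 5/(10 + 300) = 5/310 = 0.01613 A
V_R2 = I × R2 = V1 × R2/(R1 + R2) = 5 × 300/310 = 4.839 V

Final answer: 4.839 V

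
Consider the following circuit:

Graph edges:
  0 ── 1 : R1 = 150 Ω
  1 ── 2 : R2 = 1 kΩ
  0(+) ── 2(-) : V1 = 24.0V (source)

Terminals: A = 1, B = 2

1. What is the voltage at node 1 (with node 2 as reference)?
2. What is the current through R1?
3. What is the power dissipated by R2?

Nodal analysis, taking node 2 as the 0 V reference.
Source V1 fixes V_0 = 24 V.
KCL at each unknown node (sum of currents leaving = 0; resistances in Ω):
  Node 1: (V_1 - 24)/150 + (V_1 - 0)/1000 = 0
Collecting terms: 0.007667 × V_1 = 0.16  =>  V_1 = 20.87 V
Part 1:
  Read off the nodal solution: V_1 = 20.87 V
Part 2:
  I_R1 = (V_0 - V_1)/R1 = (24 - 20.87)/150 = 0.02087 A
  Magnitude: I_R1 = 0.02087 A
Part 3:
  I_R2 = (V_1 - V_2)/R2 = (20.87 - 0)/1000 = 0.02087 A
  P_R2 = I_R2² × R2 = (0.02087)² × 1000 = 0.4355 W

Final answers:
1. V_1 = 20.87 V
2. I_R1 = 0.02087 A
3. P_R2 = 0.4355 W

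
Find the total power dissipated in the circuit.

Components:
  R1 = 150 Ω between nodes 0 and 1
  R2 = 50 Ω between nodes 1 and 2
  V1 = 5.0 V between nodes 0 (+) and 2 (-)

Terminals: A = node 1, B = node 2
Nodal analysis, taking node 2 as the 0 V reference.
Source V1 fixes V_0 = 5 V.
KCL at each unknown node (sum of currents leaving = 0; resistances in Ω):
  Node 1: (V_1 - 5)/150 + (V_1 - 0)/50 = 0
Collecting terms: 0.02667 × V_1 = 0.03333  =>  V_1 = 1.25 V
Power in each resistor, P = (ΔV)²/R:
  P_R1 = (5 - 1.25)²/150 = 0.09375 W
  P_R2 = (1.25 - 0)²/50 = 0.03125 W
P_total = P_R1 + P_R2 = 0.125 W

Final answer: 0.125 W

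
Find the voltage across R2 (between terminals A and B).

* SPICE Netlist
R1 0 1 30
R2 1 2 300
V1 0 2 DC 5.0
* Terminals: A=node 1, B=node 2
R1 and R2 are in series across V1 (node 0 → node 1 → node 2), and the output A–B is taken across R2, so this is a voltage divider.
Series current: I = V1/(R1 + R2) = 5/(30 + 300) = 5/330 = 0.01515 A
V_R2 = I × R2 = V1 × R2/(R1 + R2) = 5 × 300/330 = 4.545 V

Final answer: 4.545 V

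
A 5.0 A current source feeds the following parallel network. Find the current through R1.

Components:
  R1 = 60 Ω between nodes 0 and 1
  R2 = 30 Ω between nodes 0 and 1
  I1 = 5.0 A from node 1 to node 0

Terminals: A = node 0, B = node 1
All resistors sit directly between nodes 0 and 1, so they are in parallel and share one voltage V; the full source current 5 A splits among them.
1/R_par = 1/60 + 1/30 = 0.05 S  =>  R_par = 20 Ω
V = I × R_par = 5 × 20 = 100 V
I_R1 = V/R1 = 100/60 = 1.667 A

Final answer: 1.667 A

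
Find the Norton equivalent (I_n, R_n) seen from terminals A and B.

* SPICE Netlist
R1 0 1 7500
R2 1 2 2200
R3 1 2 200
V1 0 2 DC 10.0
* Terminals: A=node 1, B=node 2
Find the Thévenin equivalent first; then I_n = V_th/R_th and R_n = R_th.
Step 1 — V_th is the open-circuit voltage V_A - V_B (nothing connected across the terminals).
Nodal analysis, taking node 2 as the 0 V reference.
Source V1 fixes V_0 = 10 V.
KCL at each unknown node (sum of currents leaving = 0; resistances in Ω):
  Node 1: (V_1 - 10)/7500 + (V_1 - 0)/2200 + (V_1 - 0)/200 = 0
Collecting terms: 0.005588 × V_1 = 0.001333  =>  V_1 = 0.2386 V
V_th = V_1 - V_2 = 0.2386 - 0 = 0.2386 V
Step 2 — R_th: zero the source — replace V1 by a short circuit (node 2 merges into node 0) — and find the resistance seen between A (node 1) and B (node 0).
Reduce the network between node 1 (A) and node 0 (B) by series/parallel combination:
  Rp1 = R1 ‖ R2 ‖ R3 (parallel, all between nodes 0 and 1) = 1/(1/7500 + 1/2200 + 1/200) = 179 Ω
R_th = 179 Ω
I_n = V_th/R_th = 0.2386/179 = 0.001333 A, and R_n = R_th = 179 Ω

Final answer: I_n = 0.001333 A, R_n = 179 Ω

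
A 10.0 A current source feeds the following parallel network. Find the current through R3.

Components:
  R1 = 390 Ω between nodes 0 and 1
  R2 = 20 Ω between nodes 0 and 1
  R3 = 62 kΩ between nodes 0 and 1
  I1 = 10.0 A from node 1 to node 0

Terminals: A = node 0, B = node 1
All resistors sit directly between nodes 0 and 1, so they are in parallel and share one voltage V; the full source current 10 A splits among them.
1/R_par = 1/390 + 1/20 + 1/62000 = 0.05258 S  =>  R_par = 19.02 Ω
V = I × R_par = 10 × 19.02 = 190.2 V
I_R3 = V/R3 = 190.2/62000 = 0.003068 A

Final answer: 0.003068 A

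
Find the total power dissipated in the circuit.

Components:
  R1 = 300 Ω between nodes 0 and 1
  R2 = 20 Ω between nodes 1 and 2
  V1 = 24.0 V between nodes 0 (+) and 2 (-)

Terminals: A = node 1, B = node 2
Nodal analysis, taking node 2 as the 0 V reference.
Source V1 fixes V_0 = 24 V.
KCL at each unknown node (sum of currents leaving = 0; resistances in Ω):
  Node 1: (V_1 - 24)/300 + (V_1 - 0)/20 = 0
Collecting terms: 0.05333 × V_1 = 0.08  =>  V_1 = 1.5 V
Power in each resistor, P = (ΔV)²/R:
  P_R1 = (24 - 1.5)²/300 = 1.688 W
  P_R2 = (1.5 - 0)²/20 = 0.1125 W
P_total = P_R1 + P_R2 = 1.8 W

Final answer: 1.8 W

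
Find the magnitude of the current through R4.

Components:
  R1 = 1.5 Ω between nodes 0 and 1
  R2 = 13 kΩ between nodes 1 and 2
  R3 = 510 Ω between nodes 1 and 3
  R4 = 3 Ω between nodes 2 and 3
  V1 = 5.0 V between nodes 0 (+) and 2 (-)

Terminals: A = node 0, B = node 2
Nodal analysis, taking node 2 as the 0 V reference.
Source V1 fixes V_0 = 5 V.
KCL at each unknown node (sum of currents leaving = 0; resistances in Ω):
  Node 1: (V_1 - 5)/1.5 + (V_1 - 0)/13000 + (V_1 - V_3)/510 = 0
  Node 3: (V_3 - V_1)/510 + (V_3 - 0)/3 = 0
Collecting terms (coefficients in siemens):
  0.6687·V_1 - 0.001961·V_3 = 3.333
  0.3353·V_3 - 0.001961·V_1 = 0
Determinant D = (0.6687)(0.3353) - (-0.001961)(-0.001961) = 0.2242
V_1 = [(3.333)(0.3353) - (-0.001961)(0)]/D = 4.985 V
V_3 = [(0.6687)(0) - (3.333)(-0.001961)]/D = 0.02915 V
I_R4 = (V_2 - V_3)/R4 = (0 - 0.02915)/3 = -0.009717 A
|I_R4| = 0.009717 A

Final answer: |I_R4| = 0.009717 A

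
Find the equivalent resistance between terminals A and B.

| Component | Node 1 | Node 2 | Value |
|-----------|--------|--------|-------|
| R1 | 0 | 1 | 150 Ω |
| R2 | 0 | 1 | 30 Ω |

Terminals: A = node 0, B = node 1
Reduce the network between node 0 (A) and node 1 (B) by series/parallel combination:
  Rp1 = R1 ‖ R2 (parallel, both between nodes 0 and 1) = 1/(1/150 + 1/30) = 25 Ω
R_eq = 25 Ω

Final answer: 25 Ω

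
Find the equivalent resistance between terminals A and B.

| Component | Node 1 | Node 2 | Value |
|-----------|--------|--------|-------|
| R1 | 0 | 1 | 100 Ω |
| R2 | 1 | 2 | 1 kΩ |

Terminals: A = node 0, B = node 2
Reduce the network between node 0 (A) and node 2 (B) by series/parallel combination:
  Rs1 = R1 + R2 (series, joined only at node 1) = 100 + 1000 = 1100 Ω
R_eq = 1.1 kΩ

Final answer: 1.1 kΩ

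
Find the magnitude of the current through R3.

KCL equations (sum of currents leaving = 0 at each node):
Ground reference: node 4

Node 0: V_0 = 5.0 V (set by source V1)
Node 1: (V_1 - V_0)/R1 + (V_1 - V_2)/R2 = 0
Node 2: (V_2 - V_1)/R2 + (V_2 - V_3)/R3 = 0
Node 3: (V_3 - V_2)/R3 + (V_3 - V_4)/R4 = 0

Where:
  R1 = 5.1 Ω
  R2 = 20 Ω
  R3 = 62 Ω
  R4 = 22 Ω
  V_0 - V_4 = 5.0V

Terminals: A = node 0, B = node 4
Nodal analysis, taking node 4 as the 0 V reference.
Source V1 fixes V_0 = 5 V.
KCL at each unknown node (sum of currents leaving = 0; resistances in Ω):
  Node 1: (V_1 - 5)/5.1 + (V_1 - V_2)/20 = 0
  Node 2: (V_2 - V_1)/20 + (V_2 - V_3)/62 = 0
  Node 3: (V_3 - V_2)/62 + (V_3 - 0)/22 = 0
Collecting terms (coefficients in siemens):
  0.2461·V_1 - 0.05·V_2 = 0.9804
  0.06613·V_2 - 0.05·V_1 - 0.01613·V_3 = 0
  0.06158·V_3 - 0.01613·V_2 = 0
Solving these 3 simultaneous equations (Gaussian elimination) gives:
  V_1 = 4.766 V, V_2 = 3.85 V, V_3 = 1.008 V
I_R3 = (V_2 - V_3)/R3 = (3.85 - 1.008)/62 = 0.04583 A
|I_R3| = 0.04583 A

Final answer: |I_R3| = 0.04583 A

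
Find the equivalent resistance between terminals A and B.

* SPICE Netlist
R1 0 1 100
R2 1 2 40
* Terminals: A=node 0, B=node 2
Reduce the network between node 0 (A) and node 2 (B) by series/parallel combination:
  Rs1 = R1 + R2 (series, joined only at node 1) = 100 + 40 = 140 Ω
R_eq = 140 Ω

Final answer: 140 Ω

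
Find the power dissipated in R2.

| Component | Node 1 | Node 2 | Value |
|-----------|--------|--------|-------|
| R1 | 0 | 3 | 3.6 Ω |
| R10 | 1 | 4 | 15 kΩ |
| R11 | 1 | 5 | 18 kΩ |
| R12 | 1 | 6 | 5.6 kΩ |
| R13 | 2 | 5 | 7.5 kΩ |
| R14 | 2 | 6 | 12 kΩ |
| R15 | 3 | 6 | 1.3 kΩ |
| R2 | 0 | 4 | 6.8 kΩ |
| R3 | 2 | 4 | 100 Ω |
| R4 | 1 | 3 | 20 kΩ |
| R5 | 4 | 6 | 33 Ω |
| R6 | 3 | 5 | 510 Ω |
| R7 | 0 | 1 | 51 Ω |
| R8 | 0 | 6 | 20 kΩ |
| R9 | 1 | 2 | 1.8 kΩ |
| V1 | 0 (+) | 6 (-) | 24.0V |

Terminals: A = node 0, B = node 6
Nodal analysis, taking node 6 as the 0 V reference.
Source V1 fixes V_0 = 24 V.
KCL at each unknown node (sum of currents leaving = 0; resistances in Ω):
  Node 1: (V_1 - V_3)/20000 + (V_1 - 24)/51 + (V_1 - V_2)/1800 + (V_1 - V_4)/15000 + (V_1 - V_5)/18000 + (V_1 - 0)/5600 = 0
  Node 2: (V_2 - V_4)/100 + (V_2 - V_1)/1800 + (V_2 - V_5)/7500 + (V_2 - 0)/12000 = 0
  Node 3: (V_3 - 24)/3.6 + (V_3 - V_1)/20000 + (V_3 - V_5)/510 + (V_3 - 0)/1300 = 0
  Node 4: (V_4 - 24)/6800 + (V_4 - V_2)/100 + (V_4 - 0)/33 + (V_4 - V_1)/15000 = 0
  Node 5: (V_5 - V_3)/510 + (V_5 - V_1)/18000 + (V_5 - V_2)/7500 = 0
Collecting terms (coefficients in siemens):
  0.02051·V_1 - 0.0005556·V_2 - 0.00005·V_3 - 0.00006667·V_4 - 0.00005556·V_5 = 0.4706
  0.01077·V_2 - 0.0005556·V_1 - 0.01·V_4 - 0.0001333·V_5 = 0
  0.2806·V_3 - 0.00005·V_1 - 0.001961·V_5 = 6.667
  0.04052·V_4 - 0.00006667·V_1 - 0.01·V_2 = 0.003529
  0.00215·V_5 - 0.00005556·V_1 - 0.0001333·V_2 - 0.001961·V_3 = 0
Solving these 5 simultaneous equations (Gaussian elimination) gives:
  V_1 = 23.12 V, V_2 = 2.059 V, V_3 = 23.92 V, V_4 = 0.6334 V
  V_5 = 22.55 V
I_R2 = (V_0 - V_4)/R2 = (24 - 0.6334)/6800 = 0.003436 A
P_R2 = I_R2² × R2 = (0.003436)² × 6800 = 0.08029 W

Final answer: 0.08029 W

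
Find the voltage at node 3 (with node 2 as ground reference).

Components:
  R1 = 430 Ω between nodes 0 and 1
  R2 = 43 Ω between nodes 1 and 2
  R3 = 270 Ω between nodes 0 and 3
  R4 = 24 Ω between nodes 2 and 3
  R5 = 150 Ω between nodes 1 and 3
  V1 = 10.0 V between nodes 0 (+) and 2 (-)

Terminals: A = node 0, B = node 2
Nodal analysis, taking node 2 as the 0 V reference.
Source V1 fixes V_0 = 10 V.
KCL at each unknown node (sum of currents leaving = 0; resistances in Ω):
  Node 1: (V_1 - 10)/430 + (V_1 - 0)/43 + (V_1 - V_3)/150 = 0
  Node 3: (V_3 - 10)/270 + (V_3 - 0)/24 + (V_3 - V_1)/150 = 0
Collecting terms (coefficients in siemens):
  0.03225·V_1 - 0.006667·V_3 = 0.02326
  0.05204·V_3 - 0.006667·V_1 = 0.03704
Determinant D = (0.03225)(0.05204) - (-0.006667)(-0.006667) = 0.001634
V_1 = [(0.02326)(0.05204) - (-0.006667)(0.03704)]/D = 0.8919 V
V_3 = [(0.03225)(0.03704) - (0.02326)(-0.006667)]/D = 0.826 V
The requested potential is V_3 = 0.826 V.

Final answer: V_3 = 0.826 V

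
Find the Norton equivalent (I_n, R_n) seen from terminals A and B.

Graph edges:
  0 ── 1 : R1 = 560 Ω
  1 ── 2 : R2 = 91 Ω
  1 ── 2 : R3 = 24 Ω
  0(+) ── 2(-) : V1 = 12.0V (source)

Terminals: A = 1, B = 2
Find the Thévenin equivalent first; then I_n = V_th/R_th and R_n = R_th.
Step 1 — V_th is the open-circuit voltage V_A - V_B (nothing connected across the terminals).
Nodal analysis, taking node 2 as the 0 V reference.
Source V1 fixes V_0 = 12 V.
KCL at each unknown node (sum of currents leaving = 0; resistances in Ω):
  Node 1: (V_1 - 12)/560 + (V_1 - 0)/91 + (V_1 - 0)/24 = 0
Collecting terms: 0.05444 × V_1 = 0.02143  =>  V_1 = 0.3936 V
V_th = V_1 - V_2 = 0.3936 - 0 = 0.3936 V
Step 2 — R_th: zero the source — replace V1 by a short circuit (node 2 merges into node 0) — and find the resistance seen between A (node 1) and B (node 0).
Reduce the network between node 1 (A) and node 0 (B) by series/parallel combination:
  Rp1 = R1 ‖ R2 ‖ R3 (parallel, all between nodes 0 and 1) = 1/(1/560 + 1/91 + 1/24) = 18.37 Ω
R_th = 18.37 Ω
I_n = V_th/R_th = 0.3936/18.37 = 0.02143 A, and R_n = R_th = 18.37 Ω

Final answer: I_n = 0.02143 A, R_n = 18.37 Ω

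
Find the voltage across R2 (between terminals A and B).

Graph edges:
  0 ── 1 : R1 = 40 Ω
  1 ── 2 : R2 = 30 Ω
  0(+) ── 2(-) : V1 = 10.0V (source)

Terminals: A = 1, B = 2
R1 and R2 are in series across V1 (node 0 → node 1 → node 2), and the output A–B is taken across R2, so this is a voltage divider.
Series current: I = V1/(R1 + R2) = 10/(40 + 30) = 10/70 = 0.1429 A
V_R2 = I × R2 = V1 × R2/(R1 + R2) = 10 × 30/70 = 4.286 V

Final answer: 4.286 V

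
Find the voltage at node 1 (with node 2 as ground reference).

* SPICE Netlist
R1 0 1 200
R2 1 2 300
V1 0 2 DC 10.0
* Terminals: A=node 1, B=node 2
Nodal analysis, taking node 2 as the 0 V reference.
Source V1 fixes V_0 = 10 V.
KCL at each unknown node (sum of currents leaving = 0; resistances in Ω):
  Node 1: (V_1 - 10)/200 + (V_1 - 0)/300 = 0
Collecting terms: 0.008333 × V_1 = 0.05  =>  V_1 = 6 V
The requested potential is V_1 = 6 V.

Final answer: V_1 = 6 V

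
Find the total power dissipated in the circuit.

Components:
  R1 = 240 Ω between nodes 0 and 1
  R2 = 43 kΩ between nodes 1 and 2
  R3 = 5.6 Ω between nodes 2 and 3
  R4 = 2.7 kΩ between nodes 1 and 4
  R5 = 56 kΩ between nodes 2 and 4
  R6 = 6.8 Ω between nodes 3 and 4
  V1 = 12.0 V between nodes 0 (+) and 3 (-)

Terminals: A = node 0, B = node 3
Nodal analysis, taking node 3 as the 0 V reference.
Source V1 fixes V_0 = 12 V.
KCL at each unknown node (sum of currents leaving = 0; resistances in Ω):
  Node 1: (V_1 - 12)/240 + (V_1 - V_2)/43000 + (V_1 - V_4)/2700 = 0
  Node 2: (V_2 - V_1)/43000 + (V_2 - 0)/5.6 + (V_2 - V_4)/56000 = 0
  Node 4: (V_4 - V_1)/2700 + (V_4 - V_2)/56000 + (V_4 - 0)/6.8 = 0
Collecting terms (coefficients in siemens):
  0.00456·V_1 - 0.00002326·V_2 - 0.0003704·V_4 = 0.05
  0.1786·V_2 - 0.00002326·V_1 - 0.00001786·V_4 = 0
  0.1474·V_4 - 0.0003704·V_1 - 0.00001786·V_2 = 0
Solving these 3 simultaneous equations (Gaussian elimination) gives:
  V_1 = 10.97 V, V_2 = 0.001431 V, V_4 = 0.02755 V
Power in each resistor, P = (ΔV)²/R:
  P_R1 = (12 - 10.97)²/240 = 0.004451 W
  P_R2 = (10.97 - 0.001431)²/43000 = 0.002796 W
  P_R3 = (0.001431 - 0)²/5.6 = 0.0000003655 W
  P_R4 = (10.97 - 0.02755)²/2700 = 0.04432 W
  P_R5 = (0.001431 - 0.02755)²/56000 = 0.00000001218 W
  P_R6 = (0 - 0.02755)²/6.8 = 0.0001116 W
P_total = P_R1 + P_R2 + P_R3 + P_R4 + P_R5 + P_R6 = 0.05168 W

Final answer: 0.05168 W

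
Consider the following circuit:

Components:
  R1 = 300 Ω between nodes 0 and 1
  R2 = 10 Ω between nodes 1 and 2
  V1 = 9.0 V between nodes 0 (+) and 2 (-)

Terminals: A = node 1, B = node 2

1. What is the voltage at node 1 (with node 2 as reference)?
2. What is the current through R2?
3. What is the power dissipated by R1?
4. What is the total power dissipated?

Nodal analysis, taking node 2 as the 0 V reference.
Source V1 fixes V_0 = 9 V.
KCL at each unknown node (sum of currents leaving = 0; resistances in Ω):
  Node 1: (V_1 - 9)/300 + (V_1 - 0)/10 = 0
Collecting terms: 0.1033 × V_1 = 0.03  =>  V_1 = 0.2903 V
Part 1:
  Read off the nodal solution: V_1 = 0.2903 V
Part 2:
  I_R2 = (V_1 - V_2)/R2 = (0.2903 - 0)/10 = 0.02903 A
  Magnitude: I_R2 = 0.02903 A
Part 3:
  I_R1 = (V_0 - V_1)/R1 = (9 - 0.2903)/300 = 0.02903 A
  P_R1 = I_R1² × R1 = (0.02903)² × 300 = 0.2529 W
Part 4:
  Power in each resistor, P = (ΔV)²/R:
    P_R1 = (9 - 0.2903)²/300 = 0.2529 W
    P_R2 = (0.2903 - 0)²/10 = 0.008429 W
  P_total = P_R1 + P_R2 = 0.2613 W

Final answers:
1. V_1 = 0.2903 V
2. I_R2 = 0.02903 A
3. P_R1 = 0.2529 W
4. P_total = 0.2613 W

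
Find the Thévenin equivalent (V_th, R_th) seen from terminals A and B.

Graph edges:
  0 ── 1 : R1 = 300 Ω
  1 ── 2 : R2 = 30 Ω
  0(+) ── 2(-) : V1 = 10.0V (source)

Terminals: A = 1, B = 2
Step 1 — V_th is the open-circuit voltage V_A - V_B (nothing connected across the terminals).
Nodal analysis, taking node 2 as the 0 V reference.
Source V1 fixes V_0 = 10 V.
KCL at each unknown node (sum of currents leaving = 0; resistances in Ω):
  Node 1: (V_1 - 10)/300 + (V_1 - 0)/30 = 0
Collecting terms: 0.03667 × V_1 = 0.03333  =>  V_1 = 0.9091 V
V_th = V_1 - V_2 = 0.9091 - 0 = 0.9091 V
Step 2 — R_th: zero the source — replace V1 by a short circuit (node 2 merges into node 0) — and find the resistance seen between A (node 1) and B (node 0).
Reduce the network between node 1 (A) and node 0 (B) by series/parallel combination:
  Rp1 = R1 ‖ R2 (parallel, both between nodes 0 and 1) = 1/(1/300 + 1/30) = 27.27 Ω
R_th = 27.27 Ω

Final answer: V_th = 0.9091 V, R_th = 27.27 Ω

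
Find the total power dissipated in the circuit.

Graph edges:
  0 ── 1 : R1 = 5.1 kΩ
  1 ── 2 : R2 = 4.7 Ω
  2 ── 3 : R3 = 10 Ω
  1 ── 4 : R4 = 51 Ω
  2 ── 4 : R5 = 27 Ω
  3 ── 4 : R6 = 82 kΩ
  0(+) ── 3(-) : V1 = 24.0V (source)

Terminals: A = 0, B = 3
Nodal analysis, taking node 3 as the 0 V reference.
Source V1 fixes V_0 = 24 V.
KCL at each unknown node (sum of currents leaving = 0; resistances in Ω):
  Node 1: (V_1 - 24)/5100 + (V_1 - V_2)/4.7 + (V_1 - V_4)/51 = 0
  Node 2: (V_2 - V_1)/4.7 + (V_2 - 0)/10 + (V_2 - V_4)/27 = 0
  Node 4: (V_4 - V_1)/51 + (V_4 - V_2)/27 + (V_4 - 0)/82000 = 0
Collecting terms (coefficients in siemens):
  0.2326·V_1 - 0.2128·V_2 - 0.01961·V_4 = 0.004706
  0.3498·V_2 - 0.2128·V_1 - 0.03704·V_4 = 0
  0.05666·V_4 - 0.01961·V_1 - 0.03704·V_2 = 0
Solving these 3 simultaneous equations (Gaussian elimination) gives:
  V_1 = 0.06772 V, V_2 = 0.04692 V, V_4 = 0.05411 V
Power in each resistor, P = (ΔV)²/R:
  P_R1 = (24 - 0.06772)²/5100 = 0.1123 W
  P_R2 = (0.06772 - 0.04692)²/4.7 = 0.00009206 W
  P_R3 = (0.04692 - 0)²/10 = 0.0002201 W
  P_R4 = (0.06772 - 0.05411)²/51 = 0.000003633 W
  P_R5 = (0.04692 - 0.05411)²/27 = 0.000001914 W
  P_R6 = (0 - 0.05411)²/82000 = 0.0000000357 W
P_total = P_R1 + P_R2 + P_R3 + P_R4 + P_R5 + P_R6 = 0.1126 W

Final answer: 0.1126 W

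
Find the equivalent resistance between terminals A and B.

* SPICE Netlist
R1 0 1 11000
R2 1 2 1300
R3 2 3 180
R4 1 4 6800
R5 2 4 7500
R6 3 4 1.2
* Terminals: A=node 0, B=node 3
The network is not a plain series/parallel combination. Inject a 1 A test current into terminal A (node 0) and return it from terminal B (node 3); then R_eq = V_A / (1 A).
Nodal analysis, taking node 3 as the 0 V reference.
Current source I_test pushes 1 A into node 0 and draws it out of node 3.
KCL at each unknown node (sum of currents leaving = 0; resistances in Ω):
  Node 0: (V_0 - V_1)/11000 - 1 = 0
  Node 1: (V_1 - V_0)/11000 + (V_1 - V_2)/1300 + (V_1 - V_4)/6800 = 0
  Node 2: (V_2 - V_1)/1300 + (V_2 - 0)/180 + (V_2 - V_4)/7500 = 0
  Node 4: (V_4 - V_1)/6800 + (V_4 - V_2)/7500 + (V_4 - 0)/1.2 = 0
Collecting terms (coefficients in siemens):
  0.00009091·V_0 - 0.00009091·V_1 = 1
  0.001007·V_1 - 0.00009091·V_0 - 0.0007692·V_2 - 0.0001471·V_4 = 0
  0.006458·V_2 - 0.0007692·V_1 - 0.0001333·V_4 = 0
  0.8336·V_4 - 0.0001471·V_1 - 0.0001333·V_2 = 0
Solving these 4 simultaneous equations (Gaussian elimination) gives:
  V_0 = 12210 V, V_1 = 1213 V, V_2 = 144.4 V, V_4 = 0.237 V
R_eq = V_0 / 1 A = 12210 Ω = 12.21 kΩ

Final answer: 12.21 kΩ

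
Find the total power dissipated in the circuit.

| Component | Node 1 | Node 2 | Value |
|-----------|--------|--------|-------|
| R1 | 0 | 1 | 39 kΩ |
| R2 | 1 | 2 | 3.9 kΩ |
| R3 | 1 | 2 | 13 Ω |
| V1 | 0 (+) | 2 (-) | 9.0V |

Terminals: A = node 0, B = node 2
Nodal analysis, taking node 2 as the 0 V reference.
Source V1 fixes V_0 = 9 V.
KCL at each unknown node (sum of currents leaving = 0; resistances in Ω):
  Node 1: (V_1 - 9)/39000 + (V_1 - 0)/3900 + (V_1 - 0)/13 = 0
Collecting terms: 0.07721 × V_1 = 0.0002308  =>  V_1 = 0.002989 V
Power in each resistor, P = (ΔV)²/R:
  P_R1 = (9 - 0.002989)²/39000 = 0.002076 W
  P_R2 = (0.002989 - 0)²/3900 = 0.000000002291 W
  P_R3 = (0.002989 - 0)²/13 = 0.0000006873 W
P_total = P_R1 + P_R2 + P_R3 = 0.002076 W

Final answer: 0.002076 W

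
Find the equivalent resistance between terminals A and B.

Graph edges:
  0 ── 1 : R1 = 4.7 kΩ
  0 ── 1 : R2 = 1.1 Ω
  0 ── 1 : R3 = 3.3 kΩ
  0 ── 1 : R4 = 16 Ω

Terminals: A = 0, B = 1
Reduce the network between node 0 (A) and node 1 (B) by series/parallel combination:
  Rp1 = R1 ‖ R2 ‖ R3 ‖ R4 (parallel, all between nodes 0 and 1) = 1/(1/4700 + 1/1.1 + 1/3300 + 1/16) = 1.029 Ω
R_eq = 1.029 Ω

Final answer: 1.029 Ω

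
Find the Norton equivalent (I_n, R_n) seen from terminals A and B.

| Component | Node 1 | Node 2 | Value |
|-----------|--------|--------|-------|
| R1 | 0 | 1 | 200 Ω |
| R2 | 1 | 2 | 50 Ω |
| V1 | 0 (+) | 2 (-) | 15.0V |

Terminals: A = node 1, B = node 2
Find the Thévenin equivalent first; then I_n = V_th/R_th and R_n = R_th.
Step 1 — V_th is the open-circuit voltage V_A - V_B (nothing connected across the terminals).
Nodal analysis, taking node 2 as the 0 V reference.
Source V1 fixes V_0 = 15 V.
KCL at each unknown node (sum of currents leaving = 0; resistances in Ω):
  Node 1: (V_1 - 15)/200 + (V_1 - 0)/50 = 0
Collecting terms: 0.025 × V_1 = 0.075  =>  V_1 = 3 V
V_th = V_1 - V_2 = 3 - 0 = 3 V
Step 2 — R_th: zero the source — replace V1 by a short circuit (node 2 merges into node 0) — and find the resistance seen between A (node 1) and B (node 0).
Reduce the network between node 1 (A) and node 0 (B) by series/parallel combination:
  Rp1 = R1 ‖ R2 (parallel, both between nodes 0 and 1) = 1/(1/200 + 1/50) = 40 Ω
R_th = 40 Ω
I_n = V_th/R_th = 3/40 = 0.075 A, and R_n = R_th = 40 Ω

Final answer: I_n = 0.075 A, R_n = 40 Ω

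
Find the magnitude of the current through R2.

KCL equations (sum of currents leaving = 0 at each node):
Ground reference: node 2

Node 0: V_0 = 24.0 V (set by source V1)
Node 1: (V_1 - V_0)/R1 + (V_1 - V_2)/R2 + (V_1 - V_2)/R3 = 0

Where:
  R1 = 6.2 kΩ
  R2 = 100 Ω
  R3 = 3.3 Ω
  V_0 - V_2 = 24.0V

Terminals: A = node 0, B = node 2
Nodal analysis, taking node 2 as the 0 V reference.
Source V1 fixes V_0 = 24 V.
KCL at each unknown node (sum of currents leaving = 0; resistances in Ω):
  Node 1: (V_1 - 24)/6200 + (V_1 - 0)/100 + (V_1 - 0)/3.3 = 0
Collecting terms: 0.3132 × V_1 = 0.003871  =>  V_1 = 0.01236 V
I_R2 = (V_1 - V_2)/R2 = (0.01236 - 0)/100 = 0.0001236 A
|I_R2| = 0.0001236 A

Final answer: |I_R2| = 0.0001236 A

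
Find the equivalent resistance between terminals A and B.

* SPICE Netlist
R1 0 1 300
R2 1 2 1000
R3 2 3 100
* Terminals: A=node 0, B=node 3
Reduce the network between node 0 (A) and node 3 (B) by series/parallel combination:
  Rs1 = R1 + R2 (series, joined only at node 1) = 300 + 1000 = 1300 Ω
  Rs2 = R3 + Rs1 (series, joined only at node 2) = 100 + 1300 = 1400 Ω
R_eq = 1.4 kΩ

Final answer: 1.4 kΩ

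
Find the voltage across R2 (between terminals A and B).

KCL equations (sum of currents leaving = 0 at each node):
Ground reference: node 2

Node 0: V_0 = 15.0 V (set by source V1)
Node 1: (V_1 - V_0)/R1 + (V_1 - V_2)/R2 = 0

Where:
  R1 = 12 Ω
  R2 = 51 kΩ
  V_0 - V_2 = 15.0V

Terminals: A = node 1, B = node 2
R1 and R2 are in series across V1 (node 0 → node 1 → node 2), and the output A–B is taken across R2, so this is a voltage divider.
Series current: I = V1/(R1 + R2) = 15/(12 + 51000) = 15/51010 = 0.000294 A
V_R2 = I × R2 = V1 × R2/(R1 + R2) = 15 × 51000/51010 = 15 V

Final answer: 15 V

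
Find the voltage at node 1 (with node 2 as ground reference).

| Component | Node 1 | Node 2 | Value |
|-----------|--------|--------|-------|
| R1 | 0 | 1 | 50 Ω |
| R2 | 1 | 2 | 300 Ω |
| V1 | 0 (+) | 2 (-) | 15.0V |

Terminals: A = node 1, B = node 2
Nodal analysis, taking node 2 as the 0 V reference.
Source V1 fixes V_0 = 15 V.
KCL at each unknown node (sum of currents leaving = 0; resistances in Ω):
  Node 1: (V_1 - 15)/50 + (V_1 - 0)/300 = 0
Collecting terms: 0.02333 × V_1 = 0.3  =>  V_1 = 12.86 V
The requested potential is V_1 = 12.86 V.

Final answer: V_1 = 12.86 V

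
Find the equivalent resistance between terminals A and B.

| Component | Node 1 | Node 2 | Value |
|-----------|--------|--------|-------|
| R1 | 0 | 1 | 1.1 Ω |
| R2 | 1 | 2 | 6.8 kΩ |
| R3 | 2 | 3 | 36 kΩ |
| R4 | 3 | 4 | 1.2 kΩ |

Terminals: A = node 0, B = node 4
Reduce the network between node 0 (A) and node 4 (B) by series/parallel combination:
  Rs1 = R1 + R2 (series, joined only at node 1) = 1.1 + 6800 = 6801 Ω
  Rs2 = R3 + Rs1 (series, joined only at node 2) = 36000 + 6801 = 42800 Ω
  Rs3 = R4 + Rs2 (series, joined only at node 3) = 1200 + 42800 = 44000 Ω
R_eq = 44 kΩ

Final answer: 44 kΩ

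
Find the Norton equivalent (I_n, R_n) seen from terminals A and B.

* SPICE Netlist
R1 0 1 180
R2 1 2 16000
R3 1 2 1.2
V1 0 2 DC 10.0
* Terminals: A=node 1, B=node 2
Find the Thévenin equivalent first; then I_n = V_th/R_th and R_n = R_th.
Step 1 — V_th is the open-circuit voltage V_A - V_B (nothing connected across the terminals).
Nodal analysis, taking node 2 as the 0 V reference.
Source V1 fixes V_0 = 10 V.
KCL at each unknown node (sum of currents leaving = 0; resistances in Ω):
  Node 1: (V_1 - 10)/180 + (V_1 - 0)/16000 + (V_1 - 0)/1.2 = 0
Collecting terms: 0.839 × V_1 = 0.05556  =>  V_1 = 0.06622 V
V_th = V_1 - V_2 = 0.06622 - 0 = 0.06622 V
Step 2 — R_th: zero the source — replace V1 by a short circuit (node 2 merges into node 0) — and find the resistance seen between A (node 1) and B (node 0).
Reduce the network between node 1 (A) and node 0 (B) by series/parallel combination:
  Rp1 = R1 ‖ R2 ‖ R3 (parallel, all between nodes 0 and 1) = 1/(1/180 + 1/16000 + 1/1.2) = 1.192 Ω
R_th = 1.192 Ω
I_n = V_th/R_th = 0.06622/1.192 = 0.05556 A, and R_n = R_th = 1.192 Ω

Final answer: I_n = 0.05556 A, R_n = 1.192 Ω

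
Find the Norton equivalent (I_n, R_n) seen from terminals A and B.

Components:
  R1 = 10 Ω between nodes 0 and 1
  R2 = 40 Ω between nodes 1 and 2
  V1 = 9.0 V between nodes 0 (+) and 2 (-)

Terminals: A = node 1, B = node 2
Find the Thévenin equivalent first; then I_n = V_th/R_th and R_n = R_th.
Step 1 — V_th is the open-circuit voltage V_A - V_B (nothing connected across the terminals).
Nodal analysis, taking node 2 as the 0 V reference.
Source V1 fixes V_0 = 9 V.
KCL at each unknown node (sum of currents leaving = 0; resistances in Ω):
  Node 1: (V_1 - 9)/10 + (V_1 - 0)/40 = 0
Collecting terms: 0.125 × V_1 = 0.9  =>  V_1 = 7.2 V
V_th = V_1 - V_2 = 7.2 - 0 = 7.2 V
Step 2 — R_th: zero the source — replace V1 by a short circuit (node 2 merges into node 0) — and find the resistance seen between A (node 1) and B (node 0).
Reduce the network between node 1 (A) and node 0 (B) by series/parallel combination:
  Rp1 = R1 ‖ R2 (parallel, both between nodes 0 and 1) = 1/(1/10 + 1/40) = 8 Ω
R_th = 8 Ω
I_n = V_th/R_th = 7.2/8 = 0.9 A, and R_n = R_th = 8 Ω

Final answer: I_n = 0.9 A, R_n = 8 Ω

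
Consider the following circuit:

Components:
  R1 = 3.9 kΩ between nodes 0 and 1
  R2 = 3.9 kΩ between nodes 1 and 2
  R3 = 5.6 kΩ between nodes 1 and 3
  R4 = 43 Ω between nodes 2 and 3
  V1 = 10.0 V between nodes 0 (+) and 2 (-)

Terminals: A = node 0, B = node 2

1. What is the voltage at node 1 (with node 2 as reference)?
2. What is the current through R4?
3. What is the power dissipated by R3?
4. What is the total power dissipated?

Nodal analysis, taking node 2 as the 0 V reference.
Source V1 fixes V_0 = 10 V.
KCL at each unknown node (sum of currents leaving = 0; resistances in Ω):
  Node 1: (V_1 - 10)/3900 + (V_1 - 0)/3900 + (V_1 - V_3)/5600 = 0
  Node 3: (V_3 - V_1)/5600 + (V_3 - 0)/43 = 0
Collecting terms (coefficients in siemens):
  0.0006914·V_1 - 0.0001786·V_3 = 0.002564
  0.02343·V_3 - 0.0001786·V_1 = 0
Determinant D = (0.0006914)(0.02343) - (-0.0001786)(-0.0001786) = 0.00001617
V_1 = [(0.002564)(0.02343) - (-0.0001786)(0)]/D = 3.716 V
V_3 = [(0.0006914)(0) - (0.002564)(-0.0001786)]/D = 0.02832 V
Part 1:
  Read off the nodal solution: V_1 = 3.716 V
Part 2:
  I_R4 = (V_2 - V_3)/R4 = (0 - 0.02832)/43 = -0.0006585 A
  Magnitude: I_R4 = 0.0006585 A
Part 3:
  I_R3 = (V_1 - V_3)/R3 = (3.716 - 0.02832)/5600 = 0.0006585 A
  P_R3 = I_R3² × R3 = (0.0006585)² × 5600 = 0.002428 W
Part 4:
  Power in each resistor, P = (ΔV)²/R:
    P_R1 = (10 - 3.716)²/3900 = 0.01013 W
    P_R2 = (3.716 - 0)²/3900 = 0.003541 W
    P_R3 = (3.716 - 0.02832)²/5600 = 0.002428 W
    P_R4 = (0 - 0.02832)²/43 = 0.00001865 W
  P_total = P_R1 + P_R2 + P_R3 + P_R4 = 0.01611 W

Final answers:
1. V_1 = 3.716 V
2. I_R4 = 0.0006585 A
3. P_R3 = 0.002428 W
4. P_total = 0.01611 W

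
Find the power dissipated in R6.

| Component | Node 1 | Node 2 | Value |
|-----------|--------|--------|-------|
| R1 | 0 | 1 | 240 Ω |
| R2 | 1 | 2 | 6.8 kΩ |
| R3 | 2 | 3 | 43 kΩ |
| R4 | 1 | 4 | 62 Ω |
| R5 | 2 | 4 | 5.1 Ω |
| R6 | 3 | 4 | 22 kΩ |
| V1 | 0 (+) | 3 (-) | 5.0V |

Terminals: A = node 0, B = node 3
Nodal analysis, taking node 3 as the 0 V reference.
Source V1 fixes V_0 = 5 V.
KCL at each unknown node (sum of currents leaving = 0; resistances in Ω):
  Node 1: (V_1 - 5)/240 + (V_1 - V_2)/6800 + (V_1 - V_4)/62 = 0
  Node 2: (V_2 - V_1)/6800 + (V_2 - 0)/43000 + (V_2 - V_4)/5.1 = 0
  Node 4: (V_4 - V_1)/62 + (V_4 - V_2)/5.1 + (V_4 - 0)/22000 = 0
Collecting terms (coefficients in siemens):
  0.02044·V_1 - 0.0001471·V_2 - 0.01613·V_4 = 0.02083
  0.1962·V_2 - 0.0001471·V_1 - 0.1961·V_4 = 0
  0.2123·V_4 - 0.01613·V_1 - 0.1961·V_2 = 0
Solving these 3 simultaneous equations (Gaussian elimination) gives:
  V_1 = 4.919 V, V_2 = 4.898 V, V_4 = 4.899 V
I_R6 = (V_3 - V_4)/R6 = (0 - 4.899)/22000 = -0.0002227 A
P_R6 = I_R6² × R6 = (-0.0002227)² × 22000 = 0.001091 W

Final answer: 0.001091 W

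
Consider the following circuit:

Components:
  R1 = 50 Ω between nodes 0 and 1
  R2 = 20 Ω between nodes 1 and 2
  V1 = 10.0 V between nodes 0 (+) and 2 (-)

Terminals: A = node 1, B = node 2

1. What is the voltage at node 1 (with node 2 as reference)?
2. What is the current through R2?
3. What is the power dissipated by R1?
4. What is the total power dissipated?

Nodal analysis, taking node 2 as the 0 V reference.
Source V1 fixes V_0 = 10 V.
KCL at each unknown node (sum of currents leaving = 0; resistances in Ω):
  Node 1: (V_1 - 10)/50 + (V_1 - 0)/20 = 0
Collecting terms: 0.07 × V_1 = 0.2  =>  V_1 = 2.857 V
Part 1:
  Read off the nodal solution: V_1 = 2.857 V
Part 2:
  I_R2 = (V_1 - V_2)/R2 = (2.857 - 0)/20 = 0.1429 A
  Magnitude: I_R2 = 0.1429 A
Part 3:
  I_R1 = (V_0 - V_1)/R1 = (10 - 2.857)/50 = 0.1429 A
  P_R1 = I_R1² × R1 = (0.1429)² × 50 = 1.02 W
Part 4:
  Power in each resistor, P = (ΔV)²/R:
    P_R1 = (10 - 2.857)²/50 = 1.02 W
    P_R2 = (2.857 - 0)²/20 = 0.4082 W
  P_total = P_R1 + P_R2 = 1.429 W

Final answers:
1. V_1 = 2.857 V
2. I_R2 = 0.1429 A
3. P_R1 = 1.02 W
4. P_total = 1.429 W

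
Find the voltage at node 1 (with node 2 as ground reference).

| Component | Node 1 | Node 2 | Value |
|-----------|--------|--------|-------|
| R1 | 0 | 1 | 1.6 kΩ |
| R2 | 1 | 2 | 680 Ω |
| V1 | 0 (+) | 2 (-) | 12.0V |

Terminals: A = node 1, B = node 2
Nodal analysis, taking node 2 as the 0 V reference.
Source V1 fixes V_0 = 12 V.
KCL at each unknown node (sum of currents leaving = 0; resistances in Ω):
  Node 1: (V_1 - 12)/1600 + (V_1 - 0)/680 = 0
Collecting terms: 0.002096 × V_1 = 0.0075  =>  V_1 = 3.579 V
The requested potential is V_1 = 3.579 V.

Final answer: V_1 = 3.579 V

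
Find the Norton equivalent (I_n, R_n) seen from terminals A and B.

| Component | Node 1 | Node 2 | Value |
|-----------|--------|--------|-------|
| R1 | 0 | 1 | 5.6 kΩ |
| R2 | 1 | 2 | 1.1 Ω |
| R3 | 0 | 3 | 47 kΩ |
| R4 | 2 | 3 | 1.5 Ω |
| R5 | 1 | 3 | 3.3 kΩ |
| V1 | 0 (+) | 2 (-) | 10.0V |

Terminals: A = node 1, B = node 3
Find the Thévenin equivalent first; then I_n = V_th/R_th and R_n = R_th.
Step 1 — V_th is the open-circuit voltage V_A - V_B (nothing connected across the terminals).
Nodal analysis, taking node 2 as the 0 V reference.
Source V1 fixes V_0 = 10 V.
KCL at each unknown node (sum of currents leaving = 0; resistances in Ω):
  Node 1: (V_1 - 10)/5600 + (V_1 - 0)/1.1 + (V_1 - V_3)/3300 = 0
  Node 3: (V_3 - 10)/47000 + (V_3 - 0)/1.5 + (V_3 - V_1)/3300 = 0
Collecting terms (coefficients in siemens):
  0.9096·V_1 - 0.000303·V_3 = 0.001786
  0.667·V_3 - 0.000303·V_1 = 0.0002128
Determinant D = (0.9096)(0.667) - (-0.000303)(-0.000303) = 0.6067
V_1 = [(0.001786)(0.667) - (-0.000303)(0.0002128)]/D = 0.001963 V
V_3 = [(0.9096)(0.0002128) - (0.001786)(-0.000303)]/D = 0.0003199 V
V_th = V_1 - V_3 = 0.001963 - 0.0003199 = 0.001643 V
Step 2 — R_th: zero the source — replace V1 by a short circuit (node 2 merges into node 0) — and find the resistance seen between A (node 1) and B (node 3).
Reduce the network between node 1 (A) and node 3 (B) by series/parallel combination:
  Rp1 = R1 ‖ R2 (parallel, both between nodes 0 and 1) = 1/(1/5600 + 1/1.1) = 1.1 Ω
  Rp2 = R3 ‖ R4 (parallel, both between nodes 0 and 3) = 1/(1/47000 + 1/1.5) = 1.5 Ω
  Rs1 = Rp1 + Rp2 (series, joined only at node 0) = 1.1 + 1.5 = 2.6 Ω
  Rp3 = R5 ‖ Rs1 (parallel, both between nodes 1 and 3) = 1/(1/3300 + 1/2.6) = 2.598 Ω
R_th = 2.598 Ω
I_n = V_th/R_th = 0.001643/2.598 = 0.0006327 A, and R_n = R_th = 2.598 Ω

Final answer: I_n = 0.0006327 A, R_n = 2.598 Ω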